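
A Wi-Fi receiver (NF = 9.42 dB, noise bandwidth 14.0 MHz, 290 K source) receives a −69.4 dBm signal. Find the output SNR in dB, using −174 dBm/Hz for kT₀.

23.7 dB

Noise floor: N = −174 + 10 log₁₀(B) + NF
10 log₁₀(1.40×10⁷) = 71.46 dB
N = −174 + 71.46 + 9.42 = −93.12 dBm
SNR = P_sig − N = −69.4 − (−93.12) = 23.72 dB → 23.7 dB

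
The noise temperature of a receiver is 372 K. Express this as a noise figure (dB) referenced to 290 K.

3.58 dB

F = 1 + T_e/T₀ = 1 + 372/290 = 2.28276
NF = 10 log₁₀(2.28276) = 3.58 dB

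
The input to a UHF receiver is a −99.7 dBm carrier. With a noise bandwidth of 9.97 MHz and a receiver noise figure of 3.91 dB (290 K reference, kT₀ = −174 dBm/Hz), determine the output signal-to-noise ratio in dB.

Noise floor: N = −174 + 10 log₁₀(B) + NF
10 log₁₀(9.97×10⁶) = 69.99 dB
N = −174 + 69.99 + 3.91 = −100.10 dBm
SNR = P_sig − N = −99.7 − (−100.10) = 0.40 dB → 0.4 dB

0.4 dB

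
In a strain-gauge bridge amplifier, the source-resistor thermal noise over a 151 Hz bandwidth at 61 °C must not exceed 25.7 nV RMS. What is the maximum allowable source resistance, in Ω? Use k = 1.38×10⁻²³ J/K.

T = 61 °C + 273.15 = 334.15 K
Johnson–Nyquist: V_n = √(4kTRB) ⇒ R = V_n² / (4kTB)
4kTB = 4 × 1.38×10⁻²³ × 334.15 × 1.51×10² = 2.79×10⁻¹⁸
R = (2.57×10⁻⁸)² / 2.79×10⁻¹⁸ = 2.37×10² Ω = 237 Ω

237 Ω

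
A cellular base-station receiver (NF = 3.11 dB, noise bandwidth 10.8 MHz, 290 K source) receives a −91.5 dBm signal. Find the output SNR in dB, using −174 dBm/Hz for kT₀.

9.1 dB

Noise floor: N = −174 + 10 log₁₀(B) + NF
10 log₁₀(1.08×10⁷) = 70.33 dB
N = −174 + 70.33 + 3.11 = −100.56 dBm
SNR = P_sig − N = −91.5 − (−100.56) = 9.06 dB → 9.1 dB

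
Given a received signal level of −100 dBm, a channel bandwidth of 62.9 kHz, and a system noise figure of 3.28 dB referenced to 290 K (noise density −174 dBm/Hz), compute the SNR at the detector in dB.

22.7 dB

Noise floor: N = −174 + 10 log₁₀(B) + NF
10 log₁₀(6.29×10⁴) = 47.99 dB
N = −174 + 47.99 + 3.28 = −122.73 dBm
SNR = P_sig − N = −100 − (−122.73) = 22.73 dB → 22.7 dB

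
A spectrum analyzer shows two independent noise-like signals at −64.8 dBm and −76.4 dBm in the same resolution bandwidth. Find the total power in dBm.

−64.5 dBm

Convert to linear, add, convert back:
P₁ = 3.31×10⁻¹⁰ W, P₂ = 2.29×10⁻¹¹ W
P_tot = 3.54×10⁻¹⁰ W → 10 log₁₀(P_tot / 10⁻³) = −64.5 dBm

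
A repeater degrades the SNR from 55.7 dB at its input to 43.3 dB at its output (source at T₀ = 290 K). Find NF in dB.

NF (dB) = SNR_in(dB) − SNR_out(dB) when the source is at T₀
NF = 55.7 − 43.3 = 12.4 dB

12.4 dB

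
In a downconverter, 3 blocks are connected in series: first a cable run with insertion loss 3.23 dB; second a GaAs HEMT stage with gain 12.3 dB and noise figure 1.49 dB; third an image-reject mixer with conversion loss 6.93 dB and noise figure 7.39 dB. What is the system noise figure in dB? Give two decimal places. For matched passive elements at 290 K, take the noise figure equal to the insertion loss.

5.47 dB

Convert to linear (a loss of L dB is a gain of −L dB): F_i = 10^(NF_i/10), G_i = 10^(G_i,dB/10)
  Stage 1: F_1 = 10^(3.23/10) = 2.104, G_1 = 10^(−3.23/10) = 0.4753
  Stage 2: F_2 = 10^(1.49/10) = 1.409, G_2 = 10^(12.3/10) = 16.98
  Stage 3: F_3 = 10^(7.39/10) = 5.483, G_3 = 10^(−6.93/10) = 0.2028
Friis cascade:
  F = 2.104 + (1.409 − 1)/0.4753 + (5.483 − 1)/8.072 = 3.520
NF = 10 log₁₀(3.520) = 5.47 dB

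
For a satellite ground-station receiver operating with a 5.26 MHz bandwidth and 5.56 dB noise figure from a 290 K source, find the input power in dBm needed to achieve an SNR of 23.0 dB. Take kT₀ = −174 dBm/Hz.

Sensitivity = −174 + 10 log₁₀(B) + NF + SNR_min
= −174 + 67.21 + 5.56 + 23.0
= −78.23 dBm → −78.2 dBm

−78.2 dBm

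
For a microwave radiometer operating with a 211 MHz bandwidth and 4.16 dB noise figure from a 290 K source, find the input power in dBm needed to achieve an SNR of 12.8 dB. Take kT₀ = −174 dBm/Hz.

−73.8 dBm

Sensitivity = −174 + 10 log₁₀(B) + NF + SNR_min
= −174 + 83.24 + 4.16 + 12.8
= −73.80 dBm → −73.8 dBm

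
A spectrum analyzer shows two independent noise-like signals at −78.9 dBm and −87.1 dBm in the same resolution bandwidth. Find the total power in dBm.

−78.3 dBm

Convert to linear, add, convert back:
P₁ = 1.29×10⁻¹¹ W, P₂ = 1.95×10⁻¹² W
P_tot = 1.48×10⁻¹¹ W → 10 log₁₀(P_tot / 10⁻³) = −78.3 dBm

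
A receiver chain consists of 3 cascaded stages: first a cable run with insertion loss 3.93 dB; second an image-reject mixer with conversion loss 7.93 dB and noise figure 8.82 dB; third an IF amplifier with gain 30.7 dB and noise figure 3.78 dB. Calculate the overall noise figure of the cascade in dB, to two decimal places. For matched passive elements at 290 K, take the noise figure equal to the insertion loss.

16.04 dB

Convert to linear (a loss of L dB is a gain of −L dB): F_i = 10^(NF_i/10), G_i = 10^(G_i,dB/10)
  Stage 1: F_1 = 10^(3.93/10) = 2.472, G_1 = 10^(−3.93/10) = 0.4046
  Stage 2: F_2 = 10^(8.82/10) = 7.621, G_2 = 10^(−7.93/10) = 0.1611
  Stage 3: F_3 = 10^(3.78/10) = 2.388, G_3 = 10^(30.7/10) = 1175
Friis cascade:
  F = 2.472 + (7.621 − 1)/0.4046 + (2.388 − 1)/0.06516 = 40.13
NF = 10 log₁₀(40.13) = 16.04 dB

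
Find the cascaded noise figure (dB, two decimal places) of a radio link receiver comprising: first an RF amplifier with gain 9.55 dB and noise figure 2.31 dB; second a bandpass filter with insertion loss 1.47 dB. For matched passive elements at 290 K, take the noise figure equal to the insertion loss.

Convert to linear (a loss of L dB is a gain of −L dB): F_i = 10^(NF_i/10), G_i = 10^(G_i,dB/10)
  Stage 1: F_1 = 10^(2.31/10) = 1.702, G_1 = 10^(9.55/10) = 9.016
  Stage 2: F_2 = 10^(1.47/10) = 1.403, G_2 = 10^(−1.47/10) = 0.7129
Friis cascade:
  F = 1.702 + (1.403 − 1)/9.016 = 1.747
NF = 10 log₁₀(1.747) = 2.42 dB

2.42 dB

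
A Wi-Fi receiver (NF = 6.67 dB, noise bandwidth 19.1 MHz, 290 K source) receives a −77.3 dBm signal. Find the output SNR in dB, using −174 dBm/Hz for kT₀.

17.2 dB

Noise floor: N = −174 + 10 log₁₀(B) + NF
10 log₁₀(1.91×10⁷) = 72.81 dB
N = −174 + 72.81 + 6.67 = −94.52 dBm
SNR = P_sig − N = −77.3 − (−94.52) = 17.22 dB → 17.2 dB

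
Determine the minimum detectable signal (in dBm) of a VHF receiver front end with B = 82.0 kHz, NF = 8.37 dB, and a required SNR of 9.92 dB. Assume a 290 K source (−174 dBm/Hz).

−106.6 dBm

Sensitivity = −174 + 10 log₁₀(B) + NF + SNR_min
= −174 + 49.14 + 8.37 + 9.92
= −106.57 dBm → −106.6 dBm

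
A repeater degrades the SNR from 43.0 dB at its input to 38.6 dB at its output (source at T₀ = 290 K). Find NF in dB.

4.4 dB

NF (dB) = SNR_in(dB) − SNR_out(dB) when the source is at T₀
NF = 43.0 − 38.6 = 4.4 dB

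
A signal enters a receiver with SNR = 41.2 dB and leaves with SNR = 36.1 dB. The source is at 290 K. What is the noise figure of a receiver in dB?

NF (dB) = SNR_in(dB) − SNR_out(dB) when the source is at T₀
NF = 41.2 − 36.1 = 5.1 dB

5.1 dB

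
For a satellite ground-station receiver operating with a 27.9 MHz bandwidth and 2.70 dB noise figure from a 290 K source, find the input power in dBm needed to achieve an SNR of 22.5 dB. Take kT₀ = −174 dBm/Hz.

−74.3 dBm

Sensitivity = −174 + 10 log₁₀(B) + NF + SNR_min
= −174 + 74.46 + 2.70 + 22.5
= −74.34 dBm → −74.3 dBm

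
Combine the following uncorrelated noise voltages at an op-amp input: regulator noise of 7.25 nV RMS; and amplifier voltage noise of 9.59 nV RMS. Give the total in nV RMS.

12.0 nV

Uncorrelated sources add in power (mean-square): V_tot = √(ΣV_i²)
V_tot = √[(7.25×10⁻⁹)² + (9.59×10⁻⁹)²] = 1.20×10⁻⁸ V = 12.0 nV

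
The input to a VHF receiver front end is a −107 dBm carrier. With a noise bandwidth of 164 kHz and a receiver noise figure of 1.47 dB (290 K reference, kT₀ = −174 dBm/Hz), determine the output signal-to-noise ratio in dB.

13.4 dB

Noise floor: N = −174 + 10 log₁₀(B) + NF
10 log₁₀(1.64×10⁵) = 52.15 dB
N = −174 + 52.15 + 1.47 = −120.38 dBm
SNR = P_sig − N = −107 − (−120.38) = 13.38 dB → 13.4 dB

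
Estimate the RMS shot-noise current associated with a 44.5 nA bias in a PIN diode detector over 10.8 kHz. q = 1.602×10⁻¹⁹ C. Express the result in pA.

12.4 pA

I_n = √(2qI·B)
2qI·B = 2 × 1.602×10⁻¹⁹ × 4.45×10⁻⁸ × 1.08×10⁴ = 1.54×10⁻²² A²
I_n = √(1.54×10⁻²²) = 1.24×10⁻¹¹ A = 12.4 pA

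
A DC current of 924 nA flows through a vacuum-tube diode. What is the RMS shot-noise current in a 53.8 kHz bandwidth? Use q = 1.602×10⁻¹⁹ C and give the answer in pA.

126 pA

I_n = √(2qI·B)
2qI·B = 2 × 1.602×10⁻¹⁹ × 9.24×10⁻⁷ × 5.38×10⁴ = 1.59×10⁻²⁰ A²
I_n = √(1.59×10⁻²⁰) = 1.26×10⁻¹⁰ A = 126 pA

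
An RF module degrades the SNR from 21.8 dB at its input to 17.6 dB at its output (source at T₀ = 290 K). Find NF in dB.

NF (dB) = SNR_in(dB) − SNR_out(dB) when the source is at T₀
NF = 21.8 − 17.6 = 4.2 dB

4.2 dB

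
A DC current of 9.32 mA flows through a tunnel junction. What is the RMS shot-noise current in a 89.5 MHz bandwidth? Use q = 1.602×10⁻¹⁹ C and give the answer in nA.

I_n = √(2qI·B)
2qI·B = 2 × 1.602×10⁻¹⁹ × 9.32×10⁻³ × 8.95×10⁷ = 2.67×10⁻¹³ A²
I_n = √(2.67×10⁻¹³) = 5.17×10⁻⁷ A = 517 nA

517 nA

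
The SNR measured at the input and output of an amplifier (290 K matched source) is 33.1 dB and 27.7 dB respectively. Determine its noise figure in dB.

NF (dB) = SNR_in(dB) − SNR_out(dB) when the source is at T₀
NF = 33.1 − 27.7 = 5.4 dB

5.4 dB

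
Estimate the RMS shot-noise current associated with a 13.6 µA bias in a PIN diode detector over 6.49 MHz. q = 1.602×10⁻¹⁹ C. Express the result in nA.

I_n = √(2qI·B)
2qI·B = 2 × 1.602×10⁻¹⁹ × 1.36×10⁻⁵ × 6.49×10⁶ = 2.83×10⁻¹⁷ A²
I_n = √(2.83×10⁻¹⁷) = 5.32×10⁻⁹ A = 5.32 nA

5.32 nA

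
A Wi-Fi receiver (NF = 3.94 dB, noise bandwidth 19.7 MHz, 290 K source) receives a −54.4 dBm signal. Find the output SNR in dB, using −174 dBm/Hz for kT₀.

Noise floor: N = −174 + 10 log₁₀(B) + NF
10 log₁₀(1.97×10⁷) = 72.94 dB
N = −174 + 72.94 + 3.94 = −97.12 dBm
SNR = P_sig − N = −54.4 − (−97.12) = 42.72 dB → 42.7 dB

42.7 dB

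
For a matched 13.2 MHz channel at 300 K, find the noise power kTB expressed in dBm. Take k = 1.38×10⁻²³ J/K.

P_n = kTB = 1.38×10⁻²³ × 300 × 1.32×10⁷ = 5.46×10⁻¹⁴ W
In dBm: 10 log₁₀(5.46×10⁻¹⁴ / 10⁻³) = −102.6 dBm

−102.6 dBm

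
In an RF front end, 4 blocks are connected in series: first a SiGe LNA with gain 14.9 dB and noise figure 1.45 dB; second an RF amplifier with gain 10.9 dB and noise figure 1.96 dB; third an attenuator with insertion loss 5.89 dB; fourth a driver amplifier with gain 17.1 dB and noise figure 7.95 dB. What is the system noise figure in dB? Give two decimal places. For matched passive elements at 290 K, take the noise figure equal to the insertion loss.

Convert to linear (a loss of L dB is a gain of −L dB): F_i = 10^(NF_i/10), G_i = 10^(G_i,dB/10)
  Stage 1: F_1 = 10^(1.45/10) = 1.396, G_1 = 10^(14.9/10) = 30.90
  Stage 2: F_2 = 10^(1.96/10) = 1.570, G_2 = 10^(10.9/10) = 12.30
  Stage 3: F_3 = 10^(5.89/10) = 3.882, G_3 = 10^(−5.89/10) = 0.2576
  Stage 4: F_4 = 10^(7.95/10) = 6.237, G_4 = 10^(17.1/10) = 51.29
Friis cascade:
  F = 1.396 + (1.570 − 1)/30.90 + (3.882 − 1)/380.2 + (6.237 − 1)/97.95 = 1.476
NF = 10 log₁₀(1.476) = 1.69 dB

1.69 dB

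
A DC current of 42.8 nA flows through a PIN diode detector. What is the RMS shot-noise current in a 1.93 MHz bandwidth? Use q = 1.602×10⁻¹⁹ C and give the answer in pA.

I_n = √(2qI·B)
2qI·B = 2 × 1.602×10⁻¹⁹ × 4.28×10⁻⁸ × 1.93×10⁶ = 2.65×10⁻²⁰ A²
I_n = √(2.65×10⁻²⁰) = 1.63×10⁻¹⁰ A = 163 pA

163 pA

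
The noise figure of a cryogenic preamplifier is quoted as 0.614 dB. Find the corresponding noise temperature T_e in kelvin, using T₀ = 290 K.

F = 10^(0.614/10) = 1.15186
T_e = (F − 1)·T₀ = (1.15186 − 1) × 290 = 44.0 K

44.0 K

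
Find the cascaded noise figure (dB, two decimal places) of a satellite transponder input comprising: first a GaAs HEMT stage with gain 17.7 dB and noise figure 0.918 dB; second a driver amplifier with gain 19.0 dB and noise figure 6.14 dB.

Convert to linear (a loss of L dB is a gain of −L dB): F_i = 10^(NF_i/10), G_i = 10^(G_i,dB/10)
  Stage 1: F_1 = 10^(0.918/10) = 1.235, G_1 = 10^(17.7/10) = 58.88
  Stage 2: F_2 = 10^(6.14/10) = 4.111, G_2 = 10^(19.0/10) = 79.43
Friis cascade:
  F = 1.235 + (4.111 − 1)/58.88 = 1.288
NF = 10 log₁₀(1.288) = 1.10 dB

1.10 dB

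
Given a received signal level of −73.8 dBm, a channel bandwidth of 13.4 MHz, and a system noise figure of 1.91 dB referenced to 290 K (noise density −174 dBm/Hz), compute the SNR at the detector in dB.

27.0 dB

Noise floor: N = −174 + 10 log₁₀(B) + NF
10 log₁₀(1.34×10⁷) = 71.27 dB
N = −174 + 71.27 + 1.91 = −100.82 dBm
SNR = P_sig − N = −73.8 − (−100.82) = 27.02 dB → 27.0 dB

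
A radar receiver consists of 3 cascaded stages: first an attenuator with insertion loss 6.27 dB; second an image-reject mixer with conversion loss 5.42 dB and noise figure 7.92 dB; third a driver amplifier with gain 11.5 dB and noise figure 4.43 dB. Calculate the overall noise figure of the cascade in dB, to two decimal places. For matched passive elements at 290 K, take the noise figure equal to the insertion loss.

Convert to linear (a loss of L dB is a gain of −L dB): F_i = 10^(NF_i/10), G_i = 10^(G_i,dB/10)
  Stage 1: F_1 = 10^(6.27/10) = 4.236, G_1 = 10^(−6.27/10) = 0.2360
  Stage 2: F_2 = 10^(7.92/10) = 6.194, G_2 = 10^(−5.42/10) = 0.2871
  Stage 3: F_3 = 10^(4.43/10) = 2.773, G_3 = 10^(11.5/10) = 14.13
Friis cascade:
  F = 4.236 + (6.194 − 1)/0.2360 + (2.773 − 1)/0.06776 = 52.41
NF = 10 log₁₀(52.41) = 17.19 dB

17.19 dB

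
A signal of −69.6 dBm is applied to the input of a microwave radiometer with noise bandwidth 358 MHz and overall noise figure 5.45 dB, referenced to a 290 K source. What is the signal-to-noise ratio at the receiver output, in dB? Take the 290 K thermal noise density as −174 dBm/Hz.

13.4 dB

Noise floor: N = −174 + 10 log₁₀(B) + NF
10 log₁₀(3.58×10⁸) = 85.54 dB
N = −174 + 85.54 + 5.45 = −83.01 dBm
SNR = P_sig − N = −69.6 − (−83.01) = 13.41 dB → 13.4 dB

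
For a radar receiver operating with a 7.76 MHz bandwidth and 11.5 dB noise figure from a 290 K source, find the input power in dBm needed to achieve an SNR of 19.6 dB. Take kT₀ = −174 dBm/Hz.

Sensitivity = −174 + 10 log₁₀(B) + NF + SNR_min
= −174 + 68.9 + 11.5 + 19.6
= −74.0 dBm → −74.0 dBm

−74.0 dBm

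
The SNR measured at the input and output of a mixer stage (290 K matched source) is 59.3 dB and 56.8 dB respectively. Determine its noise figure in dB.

NF (dB) = SNR_in(dB) − SNR_out(dB) when the source is at T₀
NF = 59.3 − 56.8 = 2.5 dB

2.5 dB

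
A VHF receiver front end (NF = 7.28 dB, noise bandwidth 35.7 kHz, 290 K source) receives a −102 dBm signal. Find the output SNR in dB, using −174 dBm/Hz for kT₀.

Noise floor: N = −174 + 10 log₁₀(B) + NF
10 log₁₀(3.57×10⁴) = 45.53 dB
N = −174 + 45.53 + 7.28 = −121.19 dBm
SNR = P_sig − N = −102 − (−121.19) = 19.19 dB → 19.2 dB

19.2 dB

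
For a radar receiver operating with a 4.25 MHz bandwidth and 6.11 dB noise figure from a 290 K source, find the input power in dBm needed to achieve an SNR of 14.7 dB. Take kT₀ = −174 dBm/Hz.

Sensitivity = −174 + 10 log₁₀(B) + NF + SNR_min
= −174 + 66.28 + 6.11 + 14.7
= −86.91 dBm → −86.9 dBm

−86.9 dBm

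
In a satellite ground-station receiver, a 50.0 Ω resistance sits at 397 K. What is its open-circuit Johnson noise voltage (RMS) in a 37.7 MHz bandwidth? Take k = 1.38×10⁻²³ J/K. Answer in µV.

V_n = √(4kTRB)
4kTRB = 4 × 1.38×10⁻²³ × 397 × 5.00×10¹ × 3.77×10⁷ = 4.13×10⁻¹¹ V²
V_n = √(4.13×10⁻¹¹) = 6.43×10⁻⁶ V = 6.43 µV

6.43 µV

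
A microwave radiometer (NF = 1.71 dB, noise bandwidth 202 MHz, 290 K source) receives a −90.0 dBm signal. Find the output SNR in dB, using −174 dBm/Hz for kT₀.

Noise floor: N = −174 + 10 log₁₀(B) + NF
10 log₁₀(2.02×10⁸) = 83.05 dB
N = −174 + 83.05 + 1.71 = −89.24 dBm
SNR = P_sig − N = −90.0 − (−89.24) = −0.76 dB → −0.8 dB

−0.8 dB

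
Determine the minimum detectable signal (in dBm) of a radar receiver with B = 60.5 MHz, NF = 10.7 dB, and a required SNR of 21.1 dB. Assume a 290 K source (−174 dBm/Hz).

−64.4 dBm

Sensitivity = −174 + 10 log₁₀(B) + NF + SNR_min
= −174 + 77.82 + 10.7 + 21.1
= −64.38 dBm → −64.4 dBm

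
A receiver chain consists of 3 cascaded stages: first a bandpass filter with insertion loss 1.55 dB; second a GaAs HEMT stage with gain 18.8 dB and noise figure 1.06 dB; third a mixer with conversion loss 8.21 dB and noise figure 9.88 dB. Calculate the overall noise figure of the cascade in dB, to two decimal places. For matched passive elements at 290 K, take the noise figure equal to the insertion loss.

2.98 dB

Convert to linear (a loss of L dB is a gain of −L dB): F_i = 10^(NF_i/10), G_i = 10^(G_i,dB/10)
  Stage 1: F_1 = 10^(1.55/10) = 1.429, G_1 = 10^(−1.55/10) = 0.6998
  Stage 2: F_2 = 10^(1.06/10) = 1.276, G_2 = 10^(18.8/10) = 75.86
  Stage 3: F_3 = 10^(9.88/10) = 9.727, G_3 = 10^(−8.21/10) = 0.1510
Friis cascade:
  F = 1.429 + (1.276 − 1)/0.6998 + (9.727 − 1)/53.09 = 1.988
NF = 10 log₁₀(1.988) = 2.98 dB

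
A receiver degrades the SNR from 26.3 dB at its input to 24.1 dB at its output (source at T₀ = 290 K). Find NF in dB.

NF (dB) = SNR_in(dB) − SNR_out(dB) when the source is at T₀
NF = 26.3 − 24.1 = 2.2 dB

2.2 dB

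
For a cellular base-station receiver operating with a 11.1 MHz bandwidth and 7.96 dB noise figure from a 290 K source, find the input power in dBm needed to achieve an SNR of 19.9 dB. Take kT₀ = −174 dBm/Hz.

Sensitivity = −174 + 10 log₁₀(B) + NF + SNR_min
= −174 + 70.45 + 7.96 + 19.9
= −75.69 dBm → −75.7 dBm

−75.7 dBm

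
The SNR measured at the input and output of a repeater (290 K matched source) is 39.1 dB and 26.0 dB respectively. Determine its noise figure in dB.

NF (dB) = SNR_in(dB) − SNR_out(dB) when the source is at T₀
NF = 39.1 − 26.0 = 13.1 dB

13.1 dB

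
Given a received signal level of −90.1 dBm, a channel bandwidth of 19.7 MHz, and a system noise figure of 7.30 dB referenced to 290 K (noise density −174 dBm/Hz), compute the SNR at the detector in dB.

3.7 dB

Noise floor: N = −174 + 10 log₁₀(B) + NF
10 log₁₀(1.97×10⁷) = 72.94 dB
N = −174 + 72.94 + 7.30 = −93.76 dBm
SNR = P_sig − N = −90.1 − (−93.76) = 3.66 dB → 3.7 dB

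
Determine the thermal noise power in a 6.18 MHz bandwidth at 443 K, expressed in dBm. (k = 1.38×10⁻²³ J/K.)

−104.2 dBm

P_n = kTB = 1.38×10⁻²³ × 443 × 6.18×10⁶ = 3.78×10⁻¹⁴ W
In dBm: 10 log₁₀(3.78×10⁻¹⁴ / 10⁻³) = −104.2 dBm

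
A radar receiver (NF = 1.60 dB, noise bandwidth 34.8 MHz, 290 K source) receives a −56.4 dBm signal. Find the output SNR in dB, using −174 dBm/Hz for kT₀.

Noise floor: N = −174 + 10 log₁₀(B) + NF
10 log₁₀(3.48×10⁷) = 75.42 dB
N = −174 + 75.42 + 1.60 = −96.98 dBm
SNR = P_sig − N = −56.4 − (−96.98) = 40.58 dB → 40.6 dB

40.6 dB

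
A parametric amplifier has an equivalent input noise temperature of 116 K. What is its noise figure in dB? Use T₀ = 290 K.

F = 1 + T_e/T₀ = 1 + 116/290 = 1.4
NF = 10 log₁₀(1.4) = 1.46 dB

1.46 dB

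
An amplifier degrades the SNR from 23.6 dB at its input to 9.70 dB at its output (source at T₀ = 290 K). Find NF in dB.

13.90 dB

NF (dB) = SNR_in(dB) − SNR_out(dB) when the source is at T₀
NF = 23.6 − 9.70 = 13.90 dB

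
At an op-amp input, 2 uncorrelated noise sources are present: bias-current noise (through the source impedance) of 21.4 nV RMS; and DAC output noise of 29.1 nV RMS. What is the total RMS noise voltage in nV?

Uncorrelated sources add in power (mean-square): V_tot = √(ΣV_i²)
V_tot = √[(2.14×10⁻⁸)² + (2.91×10⁻⁸)²] = 3.61×10⁻⁸ V = 36.1 nV

36.1 nV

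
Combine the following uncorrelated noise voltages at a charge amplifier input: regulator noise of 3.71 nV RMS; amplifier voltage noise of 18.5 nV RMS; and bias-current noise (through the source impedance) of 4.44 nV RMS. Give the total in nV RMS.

19.4 nV

Uncorrelated sources add in power (mean-square): V_tot = √(ΣV_i²)
V_tot = √[(3.71×10⁻⁹)² + (1.85×10⁻⁸)² + (4.44×10⁻⁹)²] = 1.94×10⁻⁸ V = 19.4 nV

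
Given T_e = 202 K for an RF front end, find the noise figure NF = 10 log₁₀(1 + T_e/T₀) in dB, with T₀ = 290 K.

2.30 dB

F = 1 + T_e/T₀ = 1 + 202/290 = 1.69655
NF = 10 log₁₀(1.69655) = 2.30 dB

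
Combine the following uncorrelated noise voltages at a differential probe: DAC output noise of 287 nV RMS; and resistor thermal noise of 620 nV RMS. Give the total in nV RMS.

683 nV

Uncorrelated sources add in power (mean-square): V_tot = √(ΣV_i²)
V_tot = √[(2.87×10⁻⁷)² + (6.20×10⁻⁷)²] = 6.83×10⁻⁷ V = 683 nV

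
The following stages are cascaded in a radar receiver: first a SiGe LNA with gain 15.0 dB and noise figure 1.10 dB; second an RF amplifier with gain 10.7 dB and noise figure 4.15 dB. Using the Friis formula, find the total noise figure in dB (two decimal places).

Convert to linear (a loss of L dB is a gain of −L dB): F_i = 10^(NF_i/10), G_i = 10^(G_i,dB/10)
  Stage 1: F_1 = 10^(1.10/10) = 1.288, G_1 = 10^(15.0/10) = 31.62
  Stage 2: F_2 = 10^(4.15/10) = 2.600, G_2 = 10^(10.7/10) = 11.75
Friis cascade:
  F = 1.288 + (2.600 − 1)/31.62 = 1.339
NF = 10 log₁₀(1.339) = 1.27 dB

1.27 dB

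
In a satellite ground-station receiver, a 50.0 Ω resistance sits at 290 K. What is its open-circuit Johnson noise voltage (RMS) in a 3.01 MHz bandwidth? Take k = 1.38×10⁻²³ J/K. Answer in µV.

V_n = √(4kTRB)
4kTRB = 4 × 1.38×10⁻²³ × 290 × 5.00×10¹ × 3.01×10⁶ = 2.41×10⁻¹² V²
V_n = √(2.41×10⁻¹²) = 1.55×10⁻⁶ V = 1.55 µV

1.55 µV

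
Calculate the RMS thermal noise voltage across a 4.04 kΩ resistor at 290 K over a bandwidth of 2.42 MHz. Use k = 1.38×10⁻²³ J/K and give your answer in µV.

V_n = √(4kTRB)
4kTRB = 4 × 1.38×10⁻²³ × 290 × 4.04×10³ × 2.42×10⁶ = 1.57×10⁻¹⁰ V²
V_n = √(1.57×10⁻¹⁰) = 1.25×10⁻⁵ V = 12.5 µV

12.5 µV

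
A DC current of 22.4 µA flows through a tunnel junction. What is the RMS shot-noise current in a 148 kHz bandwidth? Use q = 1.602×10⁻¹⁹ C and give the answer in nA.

1.03 nA

I_n = √(2qI·B)
2qI·B = 2 × 1.602×10⁻¹⁹ × 2.24×10⁻⁵ × 1.48×10⁵ = 1.06×10⁻¹⁸ A²
I_n = √(1.06×10⁻¹⁸) = 1.03×10⁻⁹ A = 1.03 nA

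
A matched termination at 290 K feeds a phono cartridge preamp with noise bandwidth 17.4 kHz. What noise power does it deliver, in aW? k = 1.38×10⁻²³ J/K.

69.6 aW

P_n = kTB = 1.38×10⁻²³ × 290 × 1.74×10⁴ = 6.96×10⁻¹⁷ W = 69.6 aW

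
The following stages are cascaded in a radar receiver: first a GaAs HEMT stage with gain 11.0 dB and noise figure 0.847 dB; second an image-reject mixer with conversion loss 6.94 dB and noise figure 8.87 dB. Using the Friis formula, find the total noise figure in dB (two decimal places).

Convert to linear (a loss of L dB is a gain of −L dB): F_i = 10^(NF_i/10), G_i = 10^(G_i,dB/10)
  Stage 1: F_1 = 10^(0.847/10) = 1.215, G_1 = 10^(11.0/10) = 12.59
  Stage 2: F_2 = 10^(8.87/10) = 7.709, G_2 = 10^(−6.94/10) = 0.2023
Friis cascade:
  F = 1.215 + (7.709 − 1)/12.59 = 1.748
NF = 10 log₁₀(1.748) = 2.43 dB

2.43 dB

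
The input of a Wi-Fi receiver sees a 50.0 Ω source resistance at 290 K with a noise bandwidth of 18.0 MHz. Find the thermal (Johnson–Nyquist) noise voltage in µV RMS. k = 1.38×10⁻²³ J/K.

3.80 µV

V_n = √(4kTRB)
4kTRB = 4 × 1.38×10⁻²³ × 290 × 5.00×10¹ × 1.80×10⁷ = 1.44×10⁻¹¹ V²
V_n = √(1.44×10⁻¹¹) = 3.80×10⁻⁶ V = 3.80 µV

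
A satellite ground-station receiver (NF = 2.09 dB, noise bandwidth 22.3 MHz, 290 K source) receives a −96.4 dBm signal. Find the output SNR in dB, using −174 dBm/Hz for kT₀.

Noise floor: N = −174 + 10 log₁₀(B) + NF
10 log₁₀(2.23×10⁷) = 73.48 dB
N = −174 + 73.48 + 2.09 = −98.43 dBm
SNR = P_sig − N = −96.4 − (−98.43) = 2.03 dB → 2.0 dB

2.0 dB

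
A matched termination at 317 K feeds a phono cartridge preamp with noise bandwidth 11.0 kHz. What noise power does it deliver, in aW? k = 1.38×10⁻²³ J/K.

48.1 aW

P_n = kTB = 1.38×10⁻²³ × 317 × 1.10×10⁴ = 4.81×10⁻¹⁷ W = 48.1 aW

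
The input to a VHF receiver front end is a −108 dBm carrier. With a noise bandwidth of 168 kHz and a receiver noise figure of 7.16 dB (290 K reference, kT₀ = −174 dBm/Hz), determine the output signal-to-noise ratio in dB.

6.6 dB

Noise floor: N = −174 + 10 log₁₀(B) + NF
10 log₁₀(1.68×10⁵) = 52.25 dB
N = −174 + 52.25 + 7.16 = −114.59 dBm
SNR = P_sig − N = −108 − (−114.59) = 6.59 dB → 6.6 dB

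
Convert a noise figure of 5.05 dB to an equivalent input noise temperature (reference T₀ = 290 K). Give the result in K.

638 K

F = 10^(5.05/10) = 3.1989
T_e = (F − 1)·T₀ = (3.1989 − 1) × 290 = 638 K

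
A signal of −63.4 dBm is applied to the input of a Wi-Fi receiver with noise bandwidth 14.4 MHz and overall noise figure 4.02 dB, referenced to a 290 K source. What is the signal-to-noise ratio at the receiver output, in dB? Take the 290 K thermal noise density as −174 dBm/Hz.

35.0 dB

Noise floor: N = −174 + 10 log₁₀(B) + NF
10 log₁₀(1.44×10⁷) = 71.58 dB
N = −174 + 71.58 + 4.02 = −98.40 dBm
SNR = P_sig − N = −63.4 − (−98.40) = 35.00 dB → 35.0 dB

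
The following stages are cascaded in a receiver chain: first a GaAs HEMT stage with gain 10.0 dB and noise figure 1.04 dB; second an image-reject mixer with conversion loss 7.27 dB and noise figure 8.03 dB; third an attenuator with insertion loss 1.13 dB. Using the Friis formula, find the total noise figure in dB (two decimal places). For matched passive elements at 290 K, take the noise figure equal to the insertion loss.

Convert to linear (a loss of L dB is a gain of −L dB): F_i = 10^(NF_i/10), G_i = 10^(G_i,dB/10)
  Stage 1: F_1 = 10^(1.04/10) = 1.271, G_1 = 10^(10.0/10) = 10.00
  Stage 2: F_2 = 10^(8.03/10) = 6.353, G_2 = 10^(−7.27/10) = 0.1875
  Stage 3: F_3 = 10^(1.13/10) = 1.297, G_3 = 10^(−1.13/10) = 0.7709
Friis cascade:
  F = 1.271 + (6.353 − 1)/10.00 + (1.297 − 1)/1.875 = 1.964
NF = 10 log₁₀(1.964) = 2.93 dB

2.93 dB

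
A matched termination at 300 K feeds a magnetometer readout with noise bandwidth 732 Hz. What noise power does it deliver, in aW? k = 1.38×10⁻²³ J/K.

P_n = kTB = 1.38×10⁻²³ × 300 × 7.32×10² = 3.03×10⁻¹⁸ W = 3.03 aW

3.03 aW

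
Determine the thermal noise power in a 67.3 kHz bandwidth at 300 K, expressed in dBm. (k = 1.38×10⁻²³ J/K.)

P_n = kTB = 1.38×10⁻²³ × 300 × 6.73×10⁴ = 2.79×10⁻¹⁶ W
In dBm: 10 log₁₀(2.79×10⁻¹⁶ / 10⁻³) = −125.5 dBm

−125.5 dBm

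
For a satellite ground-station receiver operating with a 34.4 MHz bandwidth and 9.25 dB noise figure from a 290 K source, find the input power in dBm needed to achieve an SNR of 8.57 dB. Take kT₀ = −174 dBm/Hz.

Sensitivity = −174 + 10 log₁₀(B) + NF + SNR_min
= −174 + 75.37 + 9.25 + 8.57
= −80.81 dBm → −80.8 dBm

−80.8 dBm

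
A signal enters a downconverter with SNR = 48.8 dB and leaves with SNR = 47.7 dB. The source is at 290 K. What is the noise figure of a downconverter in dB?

NF (dB) = SNR_in(dB) − SNR_out(dB) when the source is at T₀
NF = 48.8 − 47.7 = 1.1 dB

1.1 dB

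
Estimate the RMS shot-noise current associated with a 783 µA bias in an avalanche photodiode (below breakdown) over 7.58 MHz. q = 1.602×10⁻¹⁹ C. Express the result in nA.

I_n = √(2qI·B)
2qI·B = 2 × 1.602×10⁻¹⁹ × 7.83×10⁻⁴ × 7.58×10⁶ = 1.90×10⁻¹⁵ A²
I_n = √(1.90×10⁻¹⁵) = 4.36×10⁻⁸ A = 43.6 nA

43.6 nA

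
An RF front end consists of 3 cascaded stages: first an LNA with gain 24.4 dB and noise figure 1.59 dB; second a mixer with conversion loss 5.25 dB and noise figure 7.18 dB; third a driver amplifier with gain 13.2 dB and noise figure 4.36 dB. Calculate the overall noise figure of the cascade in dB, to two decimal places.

1.70 dB

Convert to linear (a loss of L dB is a gain of −L dB): F_i = 10^(NF_i/10), G_i = 10^(G_i,dB/10)
  Stage 1: F_1 = 10^(1.59/10) = 1.442, G_1 = 10^(24.4/10) = 275.4
  Stage 2: F_2 = 10^(7.18/10) = 5.224, G_2 = 10^(−5.25/10) = 0.2985
  Stage 3: F_3 = 10^(4.36/10) = 2.729, G_3 = 10^(13.2/10) = 20.89
Friis cascade:
  F = 1.442 + (5.224 − 1)/275.4 + (2.729 − 1)/82.22 = 1.478
NF = 10 log₁₀(1.478) = 1.70 dB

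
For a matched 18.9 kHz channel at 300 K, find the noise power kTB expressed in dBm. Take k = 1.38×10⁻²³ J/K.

−131.1 dBm

P_n = kTB = 1.38×10⁻²³ × 300 × 1.89×10⁴ = 7.82×10⁻¹⁷ W
In dBm: 10 log₁₀(7.82×10⁻¹⁷ / 10⁻³) = −131.1 dBm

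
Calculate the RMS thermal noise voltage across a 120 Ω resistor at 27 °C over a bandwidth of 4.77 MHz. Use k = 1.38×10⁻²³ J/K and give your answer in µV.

T = 27 °C + 273.15 = 300.15 K
V_n = √(4kTRB)
4kTRB = 4 × 1.38×10⁻²³ × 300.15 × 1.20×10² × 4.77×10⁶ = 9.48×10⁻¹² V²
V_n = √(9.48×10⁻¹²) = 3.08×10⁻⁶ V = 3.08 µV

3.08 µV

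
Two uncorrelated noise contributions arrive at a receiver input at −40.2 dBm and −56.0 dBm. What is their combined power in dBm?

−40.1 dBm

Convert to linear, add, convert back:
P₁ = 9.55×10⁻⁸ W, P₂ = 2.51×10⁻⁹ W
P_tot = 9.80×10⁻⁸ W → 10 log₁₀(P_tot / 10⁻³) = −40.1 dBm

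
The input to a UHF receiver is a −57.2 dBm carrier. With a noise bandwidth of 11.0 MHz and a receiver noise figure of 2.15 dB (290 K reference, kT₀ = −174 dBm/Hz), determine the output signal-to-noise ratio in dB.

Noise floor: N = −174 + 10 log₁₀(B) + NF
10 log₁₀(1.10×10⁷) = 70.41 dB
N = −174 + 70.41 + 2.15 = −101.44 dBm
SNR = P_sig − N = −57.2 − (−101.44) = 44.24 dB → 44.2 dB

44.2 dB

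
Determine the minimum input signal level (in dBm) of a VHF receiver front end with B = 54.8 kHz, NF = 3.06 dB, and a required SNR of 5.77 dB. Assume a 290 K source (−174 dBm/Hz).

−117.8 dBm

Sensitivity = −174 + 10 log₁₀(B) + NF + SNR_min
= −174 + 47.39 + 3.06 + 5.77
= −117.78 dBm → −117.8 dBm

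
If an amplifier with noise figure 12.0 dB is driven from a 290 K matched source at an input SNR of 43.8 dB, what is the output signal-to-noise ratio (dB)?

By definition F = SNR_in/SNR_out, so in dB: SNR_out = SNR_in − NF
SNR_out = 43.8 − 12.0 = 31.8 dB

31.8 dB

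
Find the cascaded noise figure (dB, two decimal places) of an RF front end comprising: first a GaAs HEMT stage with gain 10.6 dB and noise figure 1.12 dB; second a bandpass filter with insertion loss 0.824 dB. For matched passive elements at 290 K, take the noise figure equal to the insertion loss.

1.18 dB

Convert to linear (a loss of L dB is a gain of −L dB): F_i = 10^(NF_i/10), G_i = 10^(G_i,dB/10)
  Stage 1: F_1 = 10^(1.12/10) = 1.294, G_1 = 10^(10.6/10) = 11.48
  Stage 2: F_2 = 10^(0.824/10) = 1.209, G_2 = 10^(−0.824/10) = 0.8272
Friis cascade:
  F = 1.294 + (1.209 − 1)/11.48 = 1.312
NF = 10 log₁₀(1.312) = 1.18 dB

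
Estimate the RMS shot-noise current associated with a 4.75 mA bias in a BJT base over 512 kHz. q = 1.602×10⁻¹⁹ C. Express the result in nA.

I_n = √(2qI·B)
2qI·B = 2 × 1.602×10⁻¹⁹ × 4.75×10⁻³ × 5.12×10⁵ = 7.79×10⁻¹⁶ A²
I_n = √(7.79×10⁻¹⁶) = 2.79×10⁻⁸ A = 27.9 nA

27.9 nA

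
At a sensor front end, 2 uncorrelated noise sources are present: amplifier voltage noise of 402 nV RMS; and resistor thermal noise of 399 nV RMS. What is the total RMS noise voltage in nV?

Uncorrelated sources add in power (mean-square): V_tot = √(ΣV_i²)
V_tot = √[(4.02×10⁻⁷)² + (3.99×10⁻⁷)²] = 5.66×10⁻⁷ V = 566 nV

566 nV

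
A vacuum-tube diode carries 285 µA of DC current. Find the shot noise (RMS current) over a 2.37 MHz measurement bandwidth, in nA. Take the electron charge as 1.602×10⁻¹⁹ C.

14.7 nA

I_n = √(2qI·B)
2qI·B = 2 × 1.602×10⁻¹⁹ × 2.85×10⁻⁴ × 2.37×10⁶ = 2.16×10⁻¹⁶ A²
I_n = √(2.16×10⁻¹⁶) = 1.47×10⁻⁸ A = 14.7 nA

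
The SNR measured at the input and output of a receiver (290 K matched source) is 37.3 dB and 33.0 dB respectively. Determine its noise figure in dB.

4.3 dB

NF (dB) = SNR_in(dB) − SNR_out(dB) when the source is at T₀
NF = 37.3 − 33.0 = 4.3 dB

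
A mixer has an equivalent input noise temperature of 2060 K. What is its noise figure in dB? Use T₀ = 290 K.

9.09 dB

F = 1 + T_e/T₀ = 1 + 2060/290 = 8.10345
NF = 10 log₁₀(8.10345) = 9.09 dB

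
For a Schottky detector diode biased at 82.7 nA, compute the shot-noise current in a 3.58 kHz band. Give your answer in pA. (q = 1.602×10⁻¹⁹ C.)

9.74 pA

I_n = √(2qI·B)
2qI·B = 2 × 1.602×10⁻¹⁹ × 8.27×10⁻⁸ × 3.58×10³ = 9.49×10⁻²³ A²
I_n = √(9.49×10⁻²³) = 9.74×10⁻¹² A = 9.74 pA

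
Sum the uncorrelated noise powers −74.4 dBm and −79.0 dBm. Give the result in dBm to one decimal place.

Convert to linear, add, convert back:
P₁ = 3.63×10⁻¹¹ W, P₂ = 1.26×10⁻¹¹ W
P_tot = 4.89×10⁻¹¹ W → 10 log₁₀(P_tot / 10⁻³) = −73.1 dBm

−73.1 dBm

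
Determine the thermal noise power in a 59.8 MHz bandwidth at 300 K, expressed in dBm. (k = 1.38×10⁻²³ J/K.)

P_n = kTB = 1.38×10⁻²³ × 300 × 5.98×10⁷ = 2.48×10⁻¹³ W
In dBm: 10 log₁₀(2.48×10⁻¹³ / 10⁻³) = −96.1 dBm

−96.1 dBm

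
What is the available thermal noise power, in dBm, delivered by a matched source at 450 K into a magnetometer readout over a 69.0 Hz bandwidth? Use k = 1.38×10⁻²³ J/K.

−153.7 dBm

P_n = kTB = 1.38×10⁻²³ × 450 × 6.90×10¹ = 4.28×10⁻¹⁹ W
In dBm: 10 log₁₀(4.28×10⁻¹⁹ / 10⁻³) = −153.7 dBm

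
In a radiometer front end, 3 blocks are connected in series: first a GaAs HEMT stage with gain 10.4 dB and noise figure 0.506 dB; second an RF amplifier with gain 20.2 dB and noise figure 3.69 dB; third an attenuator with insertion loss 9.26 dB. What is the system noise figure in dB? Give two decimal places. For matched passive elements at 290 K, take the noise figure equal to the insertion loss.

Convert to linear (a loss of L dB is a gain of −L dB): F_i = 10^(NF_i/10), G_i = 10^(G_i,dB/10)
  Stage 1: F_1 = 10^(0.506/10) = 1.124, G_1 = 10^(10.4/10) = 10.96
  Stage 2: F_2 = 10^(3.69/10) = 2.339, G_2 = 10^(20.2/10) = 104.7
  Stage 3: F_3 = 10^(9.26/10) = 8.433, G_3 = 10^(−9.26/10) = 0.1186
Friis cascade:
  F = 1.124 + (2.339 − 1)/10.96 + (8.433 − 1)/1148 = 1.252
NF = 10 log₁₀(1.252) = 0.98 dB

0.98 dB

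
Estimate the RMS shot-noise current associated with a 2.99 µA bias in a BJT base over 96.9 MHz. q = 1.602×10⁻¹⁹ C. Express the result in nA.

9.63 nA

I_n = √(2qI·B)
2qI·B = 2 × 1.602×10⁻¹⁹ × 2.99×10⁻⁶ × 9.69×10⁷ = 9.28×10⁻¹⁷ A²
I_n = √(9.28×10⁻¹⁷) = 9.63×10⁻⁹ A = 9.63 nA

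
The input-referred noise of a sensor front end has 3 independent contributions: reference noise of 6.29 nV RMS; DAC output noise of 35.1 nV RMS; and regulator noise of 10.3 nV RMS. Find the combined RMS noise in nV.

37.1 nV

Uncorrelated sources add in power (mean-square): V_tot = √(ΣV_i²)
V_tot = √[(6.29×10⁻⁹)² + (3.51×10⁻⁸)² + (1.03×10⁻⁸)²] = 3.71×10⁻⁸ V = 37.1 nV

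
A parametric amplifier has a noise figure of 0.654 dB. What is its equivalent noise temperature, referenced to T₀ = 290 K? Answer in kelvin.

F = 10^(0.654/10) = 1.16252
T_e = (F − 1)·T₀ = (1.16252 − 1) × 290 = 47.1 K

47.1 K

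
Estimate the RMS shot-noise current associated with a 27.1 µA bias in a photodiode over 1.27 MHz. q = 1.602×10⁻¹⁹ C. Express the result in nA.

I_n = √(2qI·B)
2qI·B = 2 × 1.602×10⁻¹⁹ × 2.71×10⁻⁵ × 1.27×10⁶ = 1.10×10⁻¹⁷ A²
I_n = √(1.10×10⁻¹⁷) = 3.32×10⁻⁹ A = 3.32 nA

3.32 nA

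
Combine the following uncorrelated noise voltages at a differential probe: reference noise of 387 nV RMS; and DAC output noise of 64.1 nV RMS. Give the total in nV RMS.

Uncorrelated sources add in power (mean-square): V_tot = √(ΣV_i²)
V_tot = √[(3.87×10⁻⁷)² + (6.41×10⁻⁸)²] = 3.92×10⁻⁷ V = 392 nV

392 nV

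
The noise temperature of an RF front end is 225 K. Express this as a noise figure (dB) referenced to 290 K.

F = 1 + T_e/T₀ = 1 + 225/290 = 1.77586
NF = 10 log₁₀(1.77586) = 2.49 dB

2.49 dB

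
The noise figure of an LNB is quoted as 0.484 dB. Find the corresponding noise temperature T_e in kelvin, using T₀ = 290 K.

F = 10^(0.484/10) = 1.11789
T_e = (F − 1)·T₀ = (1.11789 − 1) × 290 = 34.2 K

34.2 K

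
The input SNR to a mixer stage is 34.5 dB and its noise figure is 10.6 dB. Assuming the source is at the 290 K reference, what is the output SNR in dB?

23.9 dB

By definition F = SNR_in/SNR_out, so in dB: SNR_out = SNR_in − NF
SNR_out = 34.5 − 10.6 = 23.9 dB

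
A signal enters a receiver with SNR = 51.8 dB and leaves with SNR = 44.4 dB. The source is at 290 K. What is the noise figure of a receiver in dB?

NF (dB) = SNR_in(dB) − SNR_out(dB) when the source is at T₀
NF = 51.8 − 44.4 = 7.4 dB

7.4 dB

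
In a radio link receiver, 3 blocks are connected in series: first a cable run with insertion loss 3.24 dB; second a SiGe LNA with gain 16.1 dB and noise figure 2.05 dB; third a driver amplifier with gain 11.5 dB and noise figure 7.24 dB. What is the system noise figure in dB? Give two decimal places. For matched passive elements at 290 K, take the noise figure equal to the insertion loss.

5.57 dB

Convert to linear (a loss of L dB is a gain of −L dB): F_i = 10^(NF_i/10), G_i = 10^(G_i,dB/10)
  Stage 1: F_1 = 10^(3.24/10) = 2.109, G_1 = 10^(−3.24/10) = 0.4742
  Stage 2: F_2 = 10^(2.05/10) = 1.603, G_2 = 10^(16.1/10) = 40.74
  Stage 3: F_3 = 10^(7.24/10) = 5.297, G_3 = 10^(11.5/10) = 14.13
Friis cascade:
  F = 2.109 + (1.603 − 1)/0.4742 + (5.297 − 1)/19.32 = 3.603
NF = 10 log₁₀(3.603) = 5.57 dB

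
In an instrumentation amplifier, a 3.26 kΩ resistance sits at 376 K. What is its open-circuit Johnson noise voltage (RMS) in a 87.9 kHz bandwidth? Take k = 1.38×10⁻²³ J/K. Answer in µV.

2.44 µV

V_n = √(4kTRB)
4kTRB = 4 × 1.38×10⁻²³ × 376 × 3.26×10³ × 8.79×10⁴ = 5.95×10⁻¹² V²
V_n = √(5.95×10⁻¹²) = 2.44×10⁻⁶ V = 2.44 µV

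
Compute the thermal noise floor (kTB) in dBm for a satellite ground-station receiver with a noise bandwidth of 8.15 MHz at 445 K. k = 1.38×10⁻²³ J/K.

P_n = kTB = 1.38×10⁻²³ × 445 × 8.15×10⁶ = 5.00×10⁻¹⁴ W
In dBm: 10 log₁₀(5.00×10⁻¹⁴ / 10⁻³) = −103.0 dBm

−103.0 dBm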